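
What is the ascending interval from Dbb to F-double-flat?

minor third

The letter names run D→F, a span of 2 letter steps, so the interval is some kind of third.
Dbb to Fbb is 3 semitones. A major third is 4, so 3 makes it minor.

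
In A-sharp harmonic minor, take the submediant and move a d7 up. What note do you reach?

Eb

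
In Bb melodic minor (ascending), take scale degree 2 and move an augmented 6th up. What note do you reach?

A#

Scale degree 2 of Bb melodic minor (ascending) is C.
An augmented sixth (10 semitones) above C lands on the letter A, giving A#.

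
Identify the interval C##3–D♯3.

minor second

The letter names run C→D, a span of 1 letter step, so the interval is some kind of second.
C## to D# is 1 semitone. A major second is 2, so 1 makes it minor.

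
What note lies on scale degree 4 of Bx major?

Degree 4 takes the letter 3 steps above B, which is E.
In major, degree 4 sits 5 semitones above the tonic. B## + 5 semitones is pitch class 6, spelled on E as E##.

E##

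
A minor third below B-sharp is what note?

G##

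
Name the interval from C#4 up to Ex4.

Counting letters C–D–E gives a third.
C#→E## = 5 semitones, 1 wider than the major third (4), so augmented.

augmented third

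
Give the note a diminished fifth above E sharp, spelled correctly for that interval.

B

E up a perfect fifth is B, so the target letter is B.
From E#, a diminished fifth is 6 semitones up: B.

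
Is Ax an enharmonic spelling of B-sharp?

No

Two spellings are enharmonically equivalent only if they share a pitch class.
Here A## → 11, B# → 0; 0 ≠ 11, so they are not.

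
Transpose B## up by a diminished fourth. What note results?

A fourth above B lands on the letter E.
A diminished fourth spans 4 semitones, so B## moves to pitch class 5. On the letter E that is E#.

E#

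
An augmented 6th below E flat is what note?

Gbb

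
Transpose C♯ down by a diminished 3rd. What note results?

A##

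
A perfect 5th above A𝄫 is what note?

Ebb

A up a perfect fifth is E, so the target letter is E.
From Abb, a perfect fifth is 7 semitones up: Ebb.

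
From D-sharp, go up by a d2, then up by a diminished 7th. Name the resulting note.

A diminished second up from D# is Eb (letter E, 0 semitones up).
A diminished seventh up from Eb is Dbb (letter D, 9 semitones up).

Dbb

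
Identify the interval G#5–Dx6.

The letter names run G→D, a span of 4 letter steps, so the interval is some kind of fifth.
G# to D## is 8 semitones. A perfect fifth is 7, so 8 makes it augmented.

augmented fifth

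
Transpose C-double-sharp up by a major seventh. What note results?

B##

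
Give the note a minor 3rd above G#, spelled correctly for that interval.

G up a major third is B, so the target letter is B.
From G#, a minor third is 3 semitones up: B.

B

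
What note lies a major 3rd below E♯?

A third below E lands on the letter C.
A major third spans 4 semitones, so E# moves to pitch class 1. On the letter C that is C#.

C#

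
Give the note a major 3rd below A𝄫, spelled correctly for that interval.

Fbb

A down a major third is F, so the target letter is F.
From Abb, a major third is 4 semitones down: Fbb.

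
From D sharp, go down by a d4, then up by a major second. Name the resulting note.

B##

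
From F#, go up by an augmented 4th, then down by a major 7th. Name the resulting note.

An augmented fourth up from F# is B# (letter B, 6 semitones up).
A major seventh down from B# is C# (letter C, 11 semitones down).

C#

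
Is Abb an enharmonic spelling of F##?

Abb is pitch class 7; F## is pitch class 7.
All spellings map to pitch class 7, so they are enharmonically equivalent.

Yes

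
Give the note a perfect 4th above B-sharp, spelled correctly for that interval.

E#

B up a perfect fourth is E, so the target letter is E.
From B#, a perfect fourth is 5 semitones up: E#.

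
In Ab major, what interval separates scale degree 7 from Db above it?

diminished fifth

Scale degree 7 of Ab major is G.
G up to Db: letters G→D make it a fifth; 6 semitones makes it diminished.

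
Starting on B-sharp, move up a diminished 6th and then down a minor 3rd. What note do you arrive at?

A diminished sixth up from B# is G (letter G, 7 semitones up).
A minor third down from G is E (letter E, 3 semitones down).

E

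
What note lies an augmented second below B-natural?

B down a major second is A, so the target letter is A.
From B, an augmented second is 3 semitones down: Ab.

Ab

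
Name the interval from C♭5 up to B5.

augmented seventh

Counting letters C–D–E–F–G–A–B gives a seventh.
Cb→B = 12 semitones, 1 wider than the major seventh (11), so augmented.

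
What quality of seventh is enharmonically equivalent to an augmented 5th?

doubly diminished

An augmented fifth spans 8 semitones.
A seventh spanning 8 semitones is doubly diminished (the major seventh is 11).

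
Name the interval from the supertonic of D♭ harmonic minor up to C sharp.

augmented sixth

The supertonic of Db harmonic minor is Eb.
Eb up to C#: letters E→C make it a sixth; 10 semitones makes it augmented.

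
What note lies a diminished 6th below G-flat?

G down a major sixth is Bb, so the target letter is B.
From Gb, a diminished sixth is 7 semitones down: B.

B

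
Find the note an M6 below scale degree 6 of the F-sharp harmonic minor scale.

Scale degree 6 of F# harmonic minor is D.
A major sixth (9 semitones) below D lands on the letter F, giving F.

F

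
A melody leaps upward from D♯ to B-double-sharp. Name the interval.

Counting letters D–E–F–G–A–B gives a sixth.
D#→B## = 10 semitones, 1 wider than the major sixth (9), so augmented.

augmented sixth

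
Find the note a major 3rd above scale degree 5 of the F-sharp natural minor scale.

Scale degree 5 of F# natural minor is C#.
A major third (4 semitones) above C# lands on the letter E, giving E#.

E#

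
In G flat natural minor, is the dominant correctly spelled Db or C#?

Db

Each scale degree takes a distinct letter name. Degree 5 of a scale on G must use the letter D.
Db and C# are enharmonically the same pitch, but only Db uses the letter D, so it is the correct spelling here.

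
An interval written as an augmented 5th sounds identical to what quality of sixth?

minor

An augmented fifth spans 8 semitones.
A sixth spanning 8 semitones is minor (the major sixth is 9).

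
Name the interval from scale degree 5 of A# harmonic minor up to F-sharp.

minor second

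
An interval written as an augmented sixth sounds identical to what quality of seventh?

An augmented sixth spans 10 semitones.
A seventh spanning 10 semitones is minor (the major seventh is 11).

minor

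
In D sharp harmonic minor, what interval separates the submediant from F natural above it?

The submediant of D# harmonic minor is B.
B up to F: letters B→F make it a fifth; 6 semitones makes it diminished.

diminished fifth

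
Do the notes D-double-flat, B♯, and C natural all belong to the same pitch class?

Dbb = pitch class 0 and B# = pitch class 0 and C = pitch class 0 — the same pitch class, so they are enharmonic equivalents.

Yes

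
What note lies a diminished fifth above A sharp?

E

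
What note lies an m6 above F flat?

Dbb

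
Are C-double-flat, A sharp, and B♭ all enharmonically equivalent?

Cbb is pitch class 10; A# is pitch class 10; Bb is pitch class 10.
All spellings map to pitch class 10, so they are enharmonically equivalent.

Yes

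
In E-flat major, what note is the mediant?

G

Degree 3 takes the letter 2 steps above E, which is G.
In major, degree 3 sits 4 semitones above the tonic. Eb + 4 semitones is pitch class 7, spelled on G as G.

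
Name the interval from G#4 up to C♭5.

doubly diminished fourth

The letter names run G→C, a span of 3 letter steps, so the interval is some kind of fourth.
G# to Cb is 3 semitones. A perfect fourth is 5, so 3 makes it doubly diminished.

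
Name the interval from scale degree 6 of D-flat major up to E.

Scale degree 6 of Db major is Bb.
Bb up to E: letters B→E make it a fourth; 6 semitones makes it augmented.

augmented fourth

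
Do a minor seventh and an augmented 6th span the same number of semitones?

Yes

A minor seventh spans 10 semitones; an augmented sixth spans 10.
They are enharmonically equivalent.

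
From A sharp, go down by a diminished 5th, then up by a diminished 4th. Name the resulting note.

G#

A diminished fifth down from A# is D## (letter D, 6 semitones down).
A diminished fourth up from D## is G# (letter G, 4 semitones up).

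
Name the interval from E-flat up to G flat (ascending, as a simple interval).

Counting letters E–F–G gives a third.
Eb→Gb = 3 semitones, 1 narrower than the major third (4), so minor.

minor third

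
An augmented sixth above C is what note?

A sixth above C lands on the letter A.
An augmented sixth spans 10 semitones, so C moves to pitch class 10. On the letter A that is A#.

A#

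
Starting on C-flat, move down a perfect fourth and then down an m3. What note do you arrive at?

A perfect fourth down from Cb is Gb (letter G, 5 semitones down).
A minor third down from Gb is Eb (letter E, 3 semitones down).

Eb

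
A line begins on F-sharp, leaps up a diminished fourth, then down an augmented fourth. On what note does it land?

A diminished fourth up from F# is Bb (letter B, 4 semitones up).
An augmented fourth down from Bb is Fb (letter F, 6 semitones down).

Fb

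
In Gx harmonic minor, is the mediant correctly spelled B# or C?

B#

Each scale degree takes a distinct letter name. Degree 3 of a scale on G must use the letter B.
B# and C are enharmonically the same pitch, but only B# uses the letter B, so it is the correct spelling here.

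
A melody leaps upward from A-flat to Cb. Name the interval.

minor third

The letter names run A→C, a span of 2 letter steps, so the interval is some kind of third.
Ab to Cb is 3 semitones. A major third is 4, so 3 makes it minor.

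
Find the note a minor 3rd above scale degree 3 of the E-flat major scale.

Bb

Scale degree 3 of Eb major is G.
A minor third (3 semitones) above G lands on the letter B, giving Bb.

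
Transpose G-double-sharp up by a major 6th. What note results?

E##

A sixth above G lands on the letter E.
A major sixth spans 9 semitones, so G## moves to pitch class 6. On the letter E that is E##.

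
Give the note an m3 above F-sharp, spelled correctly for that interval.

A third above F lands on the letter A.
A minor third spans 3 semitones, so F# moves to pitch class 9. On the letter A that is A.

A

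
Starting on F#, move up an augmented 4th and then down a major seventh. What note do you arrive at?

An augmented fourth up from F# is B# (letter B, 6 semitones up).
A major seventh down from B# is C# (letter C, 11 semitones down).

C#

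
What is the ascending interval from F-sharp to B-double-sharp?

The letter names run F→B, a span of 3 letter steps, so the interval is some kind of fourth.
F# to B## is 7 semitones. A perfect fourth is 5, so 7 makes it doubly augmented.

doubly augmented fourth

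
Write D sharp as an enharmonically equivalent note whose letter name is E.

Eb

D# is pitch class 3. The letter E alone is pitch class 4.
To reach pitch class 3 from E requires an offset of -1 semitone, i.e. flat: Eb.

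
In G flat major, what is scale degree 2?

Degree 2 takes the letter 1 step above G, which is A.
In major, degree 2 sits 2 semitones above the tonic. Gb + 2 semitones is pitch class 8, spelled on A as Ab.

Ab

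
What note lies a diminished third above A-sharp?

C

A third above A lands on the letter C.
A diminished third spans 2 semitones, so A# moves to pitch class 0. On the letter C that is C.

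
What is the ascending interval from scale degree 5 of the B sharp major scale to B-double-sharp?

augmented fourth

Scale degree 5 of B# major is F##.
F## up to B##: letters F→B make it a fourth; 6 semitones makes it augmented.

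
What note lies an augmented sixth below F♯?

A sixth below F lands on the letter A.
An augmented sixth spans 10 semitones, so F# moves to pitch class 8. On the letter A that is Ab.

Ab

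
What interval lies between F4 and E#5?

augmented seventh

Counting letters F–G–A–B–C–D–E gives a seventh.
F→E# = 12 semitones, 1 wider than the major seventh (11), so augmented.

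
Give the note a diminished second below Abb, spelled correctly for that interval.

A down a major second is G, so the target letter is G.
From Abb, a diminished second is 0 semitones down: G.

G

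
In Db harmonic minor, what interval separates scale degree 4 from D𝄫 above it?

diminished fifth

Scale degree 4 of Db harmonic minor is Gb.
Gb up to Dbb: letters G→D make it a fifth; 6 semitones makes it diminished.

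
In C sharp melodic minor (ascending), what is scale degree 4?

The C# melodic minor (ascending) scale runs C# D# E F# G# A# B#.
Degree 4 is F#.

F#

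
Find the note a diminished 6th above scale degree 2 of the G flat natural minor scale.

Fbb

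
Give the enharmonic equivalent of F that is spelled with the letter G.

Gbb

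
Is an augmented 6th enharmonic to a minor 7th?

An augmented sixth spans 10 semitones; a minor seventh spans 10.
They are enharmonically equivalent.

Yes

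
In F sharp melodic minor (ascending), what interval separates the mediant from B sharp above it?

The mediant of F# melodic minor (ascending) is A.
A up to B#: letters A→B make it a second; 3 semitones makes it augmented.

augmented second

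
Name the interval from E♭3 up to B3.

augmented fifth

Counting letters E–F–G–A–B gives a fifth.
Eb→B = 8 semitones, 1 wider than the perfect fifth (7), so augmented.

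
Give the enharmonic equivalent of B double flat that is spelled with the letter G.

Plain G sits 2 semitones below Bbb, so on the letter G the same pitch needs a double sharp: G##.

G##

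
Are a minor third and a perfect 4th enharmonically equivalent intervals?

No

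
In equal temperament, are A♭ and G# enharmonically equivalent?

Yes

Ab is pitch class 8; G# is pitch class 8.
All spellings map to pitch class 8, so they are enharmonically equivalent.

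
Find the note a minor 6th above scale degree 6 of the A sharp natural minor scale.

Scale degree 6 of A# natural minor is F#.
A minor sixth (8 semitones) above F# lands on the letter D, giving D.

D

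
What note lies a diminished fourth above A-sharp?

D

A up a perfect fourth is D, so the target letter is D.
From A#, a diminished fourth is 4 semitones up: D.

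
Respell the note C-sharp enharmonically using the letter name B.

Plain B sits 2 semitones below C#, so on the letter B the same pitch needs a double sharp: B##.

B##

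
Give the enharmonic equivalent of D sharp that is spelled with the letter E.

Eb

D# is pitch class 3. The letter E alone is pitch class 4.
To reach pitch class 3 from E requires an offset of -1 semitone, i.e. flat: Eb.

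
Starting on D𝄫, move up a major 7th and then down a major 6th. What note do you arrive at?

A major seventh up from Dbb is Cb (letter C, 11 semitones up).
A major sixth down from Cb is Ebb (letter E, 9 semitones down).

Ebb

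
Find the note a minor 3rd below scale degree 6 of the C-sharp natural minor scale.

Scale degree 6 of C# natural minor is A.
A minor third (3 semitones) below A lands on the letter F, giving F#.

F#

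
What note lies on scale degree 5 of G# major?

D#

The G# major scale runs G# A# B# C# D# E# F##.
Degree 5 is D#.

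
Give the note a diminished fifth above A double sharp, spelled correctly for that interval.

A fifth above A lands on the letter E.
A diminished fifth spans 6 semitones, so A## moves to pitch class 5. On the letter E that is E#.

E#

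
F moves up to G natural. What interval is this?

major second

The letter names run F→G, a span of 1 letter step, so the interval is some kind of second.
F to G is 2 semitones. A major second is 2, so 2 makes it major.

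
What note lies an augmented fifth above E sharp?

B##

A fifth above E lands on the letter B.
An augmented fifth spans 8 semitones, so E# moves to pitch class 1. On the letter B that is B##.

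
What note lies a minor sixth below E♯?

E down a major sixth is G, so the target letter is G.
From E#, a minor sixth is 8 semitones down: G##.

G##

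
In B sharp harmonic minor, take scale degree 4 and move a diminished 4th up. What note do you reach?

Scale degree 4 of B# harmonic minor is E#.
A diminished fourth (4 semitones) above E# lands on the letter A, giving A.

A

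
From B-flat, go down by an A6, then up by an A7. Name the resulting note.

C

An augmented sixth down from Bb is Dbb (letter D, 10 semitones down).
An augmented seventh up from Dbb is C (letter C, 12 semitones up).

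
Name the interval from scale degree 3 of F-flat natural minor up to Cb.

major third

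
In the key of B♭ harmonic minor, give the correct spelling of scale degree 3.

Db

The Bb harmonic minor scale runs Bb C Db Eb F Gb A.
Degree 3 is Db.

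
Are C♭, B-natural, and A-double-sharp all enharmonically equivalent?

Yes

Cb = pitch class 11 and B = pitch class 11 and A## = pitch class 11 — the same pitch class, so they are enharmonic equivalents.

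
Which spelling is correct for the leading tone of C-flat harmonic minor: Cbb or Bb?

Bb

Each scale degree takes a distinct letter name. Degree 7 of a scale on C must use the letter B.
Bb and Cbb are enharmonically the same pitch, but only Bb uses the letter B, so it is the correct spelling here.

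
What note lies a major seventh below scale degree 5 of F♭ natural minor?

Dbb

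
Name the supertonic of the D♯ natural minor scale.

E#

The D# natural minor scale runs D# E# F# G# A# B C#.
Degree 2 is E#.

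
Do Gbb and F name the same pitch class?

Yes

Gbb = pitch class 5 and F = pitch class 5 — the same pitch class, so they are enharmonic equivalents.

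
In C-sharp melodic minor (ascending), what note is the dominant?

G#

The C# melodic minor (ascending) scale runs C# D# E F# G# A# B#.
Degree 5 is G#.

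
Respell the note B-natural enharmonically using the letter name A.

A##

Plain A sits 2 semitones below B, so on the letter A the same pitch needs a double sharp: A##.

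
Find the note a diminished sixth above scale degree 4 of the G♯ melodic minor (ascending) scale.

Ab

Scale degree 4 of G# melodic minor (ascending) is C#.
A diminished sixth (7 semitones) above C# lands on the letter A, giving Ab.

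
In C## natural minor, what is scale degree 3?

E#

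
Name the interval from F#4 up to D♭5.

diminished sixth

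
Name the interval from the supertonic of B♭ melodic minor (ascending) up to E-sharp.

The supertonic of Bb melodic minor (ascending) is C.
C up to E#: letters C→E make it a third; 5 semitones makes it augmented.

augmented third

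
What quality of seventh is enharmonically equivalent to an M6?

A major sixth spans 9 semitones.
A seventh spanning 9 semitones is diminished (the major seventh is 11).

diminished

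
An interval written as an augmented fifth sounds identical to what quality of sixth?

minor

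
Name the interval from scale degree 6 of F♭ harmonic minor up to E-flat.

Scale degree 6 of Fb harmonic minor is Dbb.
Dbb up to Eb: letters D→E make it a second; 3 semitones makes it augmented.

augmented second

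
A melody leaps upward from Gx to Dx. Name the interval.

Counting letters G–A–B–C–D gives a fifth.
G##→D## = 7 semitones, exactly the perfect fifth.

perfect fifth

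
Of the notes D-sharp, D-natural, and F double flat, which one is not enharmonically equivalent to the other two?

D

In 12-tone equal temperament, enharmonic equivalents share a pitch class. D# is pitch class 3; D is pitch class 2; Fbb is pitch class 3.
D# and Fbb share pitch class 3, while D is pitch class 2.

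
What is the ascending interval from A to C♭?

The letter names run A→C, a span of 2 letter steps, so the interval is some kind of third.
A to Cb is 2 semitones. A major third is 4, so 2 makes it diminished.

diminished third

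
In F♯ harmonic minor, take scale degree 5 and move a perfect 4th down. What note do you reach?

Scale degree 5 of F# harmonic minor is C#.
A perfect fourth (5 semitones) below C# lands on the letter G, giving G#.

G#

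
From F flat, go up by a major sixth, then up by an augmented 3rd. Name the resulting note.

F#

A major sixth up from Fb is Db (letter D, 9 semitones up).
An augmented third up from Db is F# (letter F, 5 semitones up).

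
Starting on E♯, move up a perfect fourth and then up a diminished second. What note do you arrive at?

Bb

A perfect fourth up from E# is A# (letter A, 5 semitones up).
A diminished second up from A# is Bb (letter B, 0 semitones up).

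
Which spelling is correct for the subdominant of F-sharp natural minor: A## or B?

B

Each scale degree takes a distinct letter name. Degree 4 of a scale on F must use the letter B.
B and A## are enharmonically the same pitch, but only B uses the letter B, so it is the correct spelling here.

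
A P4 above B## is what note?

E##

A fourth above B lands on the letter E.
A perfect fourth spans 5 semitones, so B## moves to pitch class 6. On the letter E that is E##.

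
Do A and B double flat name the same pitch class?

Yes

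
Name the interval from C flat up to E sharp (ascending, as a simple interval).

doubly augmented third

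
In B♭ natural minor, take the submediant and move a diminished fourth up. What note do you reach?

The submediant of Bb natural minor is Gb.
A diminished fourth (4 semitones) above Gb lands on the letter C, giving Cbb.

Cbb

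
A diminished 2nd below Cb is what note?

B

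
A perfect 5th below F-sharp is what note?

F down a perfect fifth is Bb, so the target letter is B.
From F#, a perfect fifth is 7 semitones down: B.

B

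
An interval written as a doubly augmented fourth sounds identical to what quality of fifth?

perfect

A doubly augmented fourth spans 7 semitones.
A fifth spanning 7 semitones is perfect (the perfect fifth is 7).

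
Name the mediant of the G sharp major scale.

The G# major scale runs G# A# B# C# D# E# F##.
Degree 3 is B#.

B#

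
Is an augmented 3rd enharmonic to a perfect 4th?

Yes

An augmented third spans 5 semitones; a perfect fourth spans 5.
They are enharmonically equivalent.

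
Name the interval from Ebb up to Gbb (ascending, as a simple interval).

minor third

Counting letters E–F–G gives a third.
Ebb→Gbb = 3 semitones, 1 narrower than the major third (4), so minor.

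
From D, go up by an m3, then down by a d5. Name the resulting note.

A minor third up from D is F (letter F, 3 semitones up).
A diminished fifth down from F is B (letter B, 6 semitones down).

B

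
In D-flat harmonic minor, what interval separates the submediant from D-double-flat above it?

minor third

The submediant of Db harmonic minor is Bbb.
Bbb up to Dbb: letters B→D make it a third; 3 semitones makes it minor.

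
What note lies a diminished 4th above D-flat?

A fourth above D lands on the letter G.
A diminished fourth spans 4 semitones, so Db moves to pitch class 5. On the letter G that is Gbb.

Gbb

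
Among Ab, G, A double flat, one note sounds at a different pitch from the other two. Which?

In 12-tone equal temperament, enharmonic equivalents share a pitch class. Ab is pitch class 8; G is pitch class 7; Abb is pitch class 7.
G and Abb share pitch class 7, while Ab is pitch class 8.

Ab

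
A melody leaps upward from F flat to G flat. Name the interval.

Counting letters F–G gives a second.
Fb→Gb = 2 semitones, exactly the major second.

major second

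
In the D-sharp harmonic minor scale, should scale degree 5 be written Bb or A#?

A#

Each scale degree takes a distinct letter name. Degree 5 of a scale on D must use the letter A.
A# and Bb are enharmonically the same pitch, but only A# uses the letter A, so it is the correct spelling here.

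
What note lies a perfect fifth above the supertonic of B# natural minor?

G##

The supertonic of B# natural minor is C##.
A perfect fifth (7 semitones) above C## lands on the letter G, giving G##.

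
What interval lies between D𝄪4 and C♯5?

Counting letters D–E–F–G–A–B–C gives a seventh.
D##→C# = 9 semitones, 2 narrower than the major seventh (11), so diminished.

diminished seventh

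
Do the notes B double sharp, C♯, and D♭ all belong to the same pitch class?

B## = pitch class 1 and C# = pitch class 1 and Db = pitch class 1 — the same pitch class, so they are enharmonic equivalents.

Yes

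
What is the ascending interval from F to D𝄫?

diminished sixth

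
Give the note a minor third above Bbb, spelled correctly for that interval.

B up a major third is D#, so the target letter is D.
From Bbb, a minor third is 3 semitones up: Dbb.

Dbb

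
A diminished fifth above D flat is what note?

Abb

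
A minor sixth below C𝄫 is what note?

Ebb

A sixth below C lands on the letter E.
A minor sixth spans 8 semitones, so Cbb moves to pitch class 2. On the letter E that is Ebb.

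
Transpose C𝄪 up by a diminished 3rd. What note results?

E

C up a major third is E, so the target letter is E.
From C##, a diminished third is 2 semitones up: E.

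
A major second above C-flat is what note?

Db

C up a major second is D, so the target letter is D.
From Cb, a major second is 2 semitones up: Db.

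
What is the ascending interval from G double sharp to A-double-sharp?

major second

The letter names run G→A, a span of 1 letter step, so the interval is some kind of second.
G## to A## is 2 semitones. A major second is 2, so 2 makes it major.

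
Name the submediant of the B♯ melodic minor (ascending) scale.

Degree 6 takes the letter 5 steps above B, which is G.
In melodic minor (ascending), degree 6 sits 9 semitones above the tonic. B# + 9 semitones is pitch class 9, spelled on G as G##.

G##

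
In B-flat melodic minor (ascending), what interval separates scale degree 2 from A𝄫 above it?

Scale degree 2 of Bb melodic minor (ascending) is C.
C up to Abb: letters C→A make it a sixth; 7 semitones makes it diminished.

diminished sixth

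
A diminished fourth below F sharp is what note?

F down a perfect fourth is C, so the target letter is C.
From F#, a diminished fourth is 4 semitones down: C##.

C##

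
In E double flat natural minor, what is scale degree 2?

The Ebb natural minor scale runs Ebb Fb Gbb Abb Bbb Cbb Dbb.
Degree 2 is Fb.

Fb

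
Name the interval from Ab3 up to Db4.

perfect fourth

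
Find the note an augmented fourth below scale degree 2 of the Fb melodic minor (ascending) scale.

Dbb

Scale degree 2 of Fb melodic minor (ascending) is Gb.
An augmented fourth (6 semitones) below Gb lands on the letter D, giving Dbb.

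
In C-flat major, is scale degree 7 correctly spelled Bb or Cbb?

Each scale degree takes a distinct letter name. Degree 7 of a scale on C must use the letter B.
Bb and Cbb are enharmonically the same pitch, but only Bb uses the letter B, so it is the correct spelling here.

Bb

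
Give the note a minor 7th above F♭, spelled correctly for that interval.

Ebb

F up a major seventh is E, so the target letter is E.
From Fb, a minor seventh is 10 semitones up: Ebb.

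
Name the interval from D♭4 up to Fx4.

doubly augmented third

The letter names run D→F, a span of 2 letter steps, so the interval is some kind of third.
Db to F## is 6 semitones. A major third is 4, so 6 makes it doubly augmented.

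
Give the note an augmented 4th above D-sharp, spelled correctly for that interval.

A fourth above D lands on the letter G.
An augmented fourth spans 6 semitones, so D# moves to pitch class 9. On the letter G that is G##.

G##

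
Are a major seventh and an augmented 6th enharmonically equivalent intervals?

A major seventh spans 11 semitones; an augmented sixth spans 10.
The spans differ, so they are not enharmonic equivalents.

No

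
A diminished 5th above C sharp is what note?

G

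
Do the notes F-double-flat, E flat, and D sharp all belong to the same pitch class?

Yes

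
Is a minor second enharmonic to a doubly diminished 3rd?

Yes

A minor second spans 1 semitone; a doubly diminished third spans 1.
They are enharmonically equivalent.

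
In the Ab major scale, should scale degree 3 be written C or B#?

C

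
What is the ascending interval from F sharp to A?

minor third

The letter names run F→A, a span of 2 letter steps, so the interval is some kind of third.
F# to A is 3 semitones. A major third is 4, so 3 makes it minor.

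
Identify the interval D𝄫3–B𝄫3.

The letter names run D→B, a span of 5 letter steps, so the interval is some kind of sixth.
Dbb to Bbb is 9 semitones. A major sixth is 9, so 9 makes it major.

major sixth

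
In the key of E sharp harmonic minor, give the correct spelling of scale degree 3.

The E# harmonic minor scale runs E# F## G# A# B# C# D##.
Degree 3 is G#.

G#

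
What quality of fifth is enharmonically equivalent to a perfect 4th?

doubly diminished

A perfect fourth spans 5 semitones.
A fifth spanning 5 semitones is doubly diminished (the perfect fifth is 7).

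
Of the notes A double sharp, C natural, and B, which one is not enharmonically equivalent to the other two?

In 12-tone equal temperament, enharmonic equivalents share a pitch class. A## is pitch class 11; C is pitch class 0; B is pitch class 11.
A## and B share pitch class 11, while C is pitch class 0.

C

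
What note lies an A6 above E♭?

C#

E up a major sixth is C#, so the target letter is C.
From Eb, an augmented sixth is 10 semitones up: C#.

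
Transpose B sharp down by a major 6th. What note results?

D#

B down a major sixth is D, so the target letter is D.
From B#, a major sixth is 9 semitones down: D#.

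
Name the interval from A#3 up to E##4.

augmented fifth

Counting letters A–B–C–D–E gives a fifth.
A#→E## = 8 semitones, 1 wider than the perfect fifth (7), so augmented.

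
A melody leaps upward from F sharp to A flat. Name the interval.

The letter names run F→A, a span of 2 letter steps, so the interval is some kind of third.
F# to Ab is 2 semitones. A major third is 4, so 2 makes it diminished.

diminished third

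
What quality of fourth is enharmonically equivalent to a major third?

A major third spans 4 semitones.
A fourth spanning 4 semitones is diminished (the perfect fourth is 5).

diminished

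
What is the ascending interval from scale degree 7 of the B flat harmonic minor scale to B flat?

Scale degree 7 of Bb harmonic minor is A.
A up to Bb: letters A→B make it a second; 1 semitone makes it minor.

minor second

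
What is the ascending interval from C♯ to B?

Counting letters C–D–E–F–G–A–B gives a seventh.
C#→B = 10 semitones, 1 narrower than the major seventh (11), so minor.

minor seventh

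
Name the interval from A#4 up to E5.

diminished fifth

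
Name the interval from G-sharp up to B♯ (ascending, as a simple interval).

major third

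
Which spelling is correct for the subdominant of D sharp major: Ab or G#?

G#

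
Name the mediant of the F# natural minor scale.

The F# natural minor scale runs F# G# A B C# D E.
Degree 3 is A.

A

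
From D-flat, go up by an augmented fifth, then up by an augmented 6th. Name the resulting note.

An augmented fifth up from Db is A (letter A, 8 semitones up).
An augmented sixth up from A is F## (letter F, 10 semitones up).

F##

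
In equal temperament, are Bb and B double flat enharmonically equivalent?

Two spellings are enharmonically equivalent only if they share a pitch class.
Here Bb → 10, Bbb → 9; 9 ≠ 10, so they are not.

No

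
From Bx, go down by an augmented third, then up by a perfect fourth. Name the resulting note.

C#

An augmented third down from B## is G# (letter G, 5 semitones down).
A perfect fourth up from G# is C# (letter C, 5 semitones up).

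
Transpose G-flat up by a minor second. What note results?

G up a major second is A, so the target letter is A.
From Gb, a minor second is 1 semitone up: Abb.

Abb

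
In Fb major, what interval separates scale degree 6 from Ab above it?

perfect fifth

Scale degree 6 of Fb major is Db.
Db up to Ab: letters D→A make it a fifth; 7 semitones makes it perfect.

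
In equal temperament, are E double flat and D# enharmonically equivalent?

No

Ebb is pitch class 2; D# is pitch class 3.
The pitch classes differ (2 vs. 3), so they are not enharmonic equivalents.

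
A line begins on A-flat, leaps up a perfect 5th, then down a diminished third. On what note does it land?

C#

A perfect fifth up from Ab is Eb (letter E, 7 semitones up).
A diminished third down from Eb is C# (letter C, 2 semitones down).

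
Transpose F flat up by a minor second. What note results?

Gbb

A second above F lands on the letter G.
A minor second spans 1 semitone, so Fb moves to pitch class 5. On the letter G that is Gbb.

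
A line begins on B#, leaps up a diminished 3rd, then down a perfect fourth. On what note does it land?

A diminished third up from B# is D (letter D, 2 semitones up).
A perfect fourth down from D is A (letter A, 5 semitones down).

A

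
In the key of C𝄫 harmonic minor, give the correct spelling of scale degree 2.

Dbb

Degree 2 takes the letter 1 step above C, which is D.
In harmonic minor, degree 2 sits 2 semitones above the tonic. Cbb + 2 semitones is pitch class 0, spelled on D as Dbb.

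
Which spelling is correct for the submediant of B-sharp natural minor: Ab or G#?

G#

Each scale degree takes a distinct letter name. Degree 6 of a scale on B must use the letter G.
G# and Ab are enharmonically the same pitch, but only G# uses the letter G, so it is the correct spelling here.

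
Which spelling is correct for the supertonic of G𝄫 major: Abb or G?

Abb

Each scale degree takes a distinct letter name. Degree 2 of a scale on G must use the letter A.
Abb and G are enharmonically the same pitch, but only Abb uses the letter A, so it is the correct spelling here.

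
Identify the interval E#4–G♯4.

minor third

Counting letters E–F–G gives a third.
E#→G# = 3 semitones, 1 narrower than the major third (4), so minor.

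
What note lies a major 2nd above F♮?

F up a major second is G, so the target letter is G.
From F, a major second is 2 semitones up: G.

G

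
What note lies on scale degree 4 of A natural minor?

D

The A natural minor scale runs A B C D E F G.
Degree 4 is D.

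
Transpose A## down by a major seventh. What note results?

B#

A seventh below A lands on the letter B.
A major seventh spans 11 semitones, so A## moves to pitch class 0. On the letter B that is B#.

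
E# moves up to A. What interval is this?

Counting letters E–F–G–A gives a fourth.
E#→A = 4 semitones, 1 narrower than the perfect fourth (5), so diminished.

diminished fourth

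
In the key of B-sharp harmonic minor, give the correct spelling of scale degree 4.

Degree 4 takes the letter 3 steps above B, which is E.
In harmonic minor, degree 4 sits 5 semitones above the tonic. B# + 5 semitones is pitch class 5, spelled on E as E#.

E#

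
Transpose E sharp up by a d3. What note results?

G

A third above E lands on the letter G.
A diminished third spans 2 semitones, so E# moves to pitch class 7. On the letter G that is G.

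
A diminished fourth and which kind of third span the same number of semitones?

major

A diminished fourth spans 4 semitones.
A third spanning 4 semitones is major (the major third is 4).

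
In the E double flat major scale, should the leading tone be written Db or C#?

Db

Each scale degree takes a distinct letter name. Degree 7 of a scale on E must use the letter D.
Db and C# are enharmonically the same pitch, but only Db uses the letter D, so it is the correct spelling here.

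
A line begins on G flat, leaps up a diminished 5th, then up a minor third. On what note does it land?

Fbb

A diminished fifth up from Gb is Dbb (letter D, 6 semitones up).
A minor third up from Dbb is Fbb (letter F, 3 semitones up).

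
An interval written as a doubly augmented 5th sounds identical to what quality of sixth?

A doubly augmented fifth spans 9 semitones.
A sixth spanning 9 semitones is major (the major sixth is 9).

major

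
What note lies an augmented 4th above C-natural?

A fourth above C lands on the letter F.
An augmented fourth spans 6 semitones, so C moves to pitch class 6. On the letter F that is F#.

F#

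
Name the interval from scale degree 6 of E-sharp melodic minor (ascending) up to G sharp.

diminished fifth

Scale degree 6 of E# melodic minor (ascending) is C##.
C## up to G#: letters C→G make it a fifth; 6 semitones makes it diminished.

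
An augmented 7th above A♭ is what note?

G#

A up a major seventh is G#, so the target letter is G.
From Ab, an augmented seventh is 12 semitones up: G#.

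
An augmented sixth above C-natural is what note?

A sixth above C lands on the letter A.
An augmented sixth spans 10 semitones, so C moves to pitch class 10. On the letter A that is A#.

A#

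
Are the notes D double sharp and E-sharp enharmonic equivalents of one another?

Two spellings are enharmonically equivalent only if they share a pitch class.
Here D## → 4, E# → 5; 4 ≠ 5, so they are not.

No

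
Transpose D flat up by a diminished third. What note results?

D up a major third is F#, so the target letter is F.
From Db, a diminished third is 2 semitones up: Fbb.

Fbb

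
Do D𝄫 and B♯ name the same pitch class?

Yes

Dbb = pitch class 0 and B# = pitch class 0 — the same pitch class, so they are enharmonic equivalents.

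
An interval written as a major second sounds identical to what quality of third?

diminished

A major second spans 2 semitones.
A third spanning 2 semitones is diminished (the major third is 4).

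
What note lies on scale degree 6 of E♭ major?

C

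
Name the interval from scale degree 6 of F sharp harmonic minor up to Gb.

diminished fourth

Scale degree 6 of F# harmonic minor is D.
D up to Gb: letters D→G make it a fourth; 4 semitones makes it diminished.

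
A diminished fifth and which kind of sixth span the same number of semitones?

doubly diminished

A diminished fifth spans 6 semitones.
A sixth spanning 6 semitones is doubly diminished (the major sixth is 9).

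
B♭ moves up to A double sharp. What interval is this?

The letter names run B→A, a span of 6 letter steps, so the interval is some kind of seventh.
Bb to A## is 13 semitones. A major seventh is 11, so 13 makes it doubly augmented.

doubly augmented seventh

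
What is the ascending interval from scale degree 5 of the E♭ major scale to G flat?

minor sixth

Scale degree 5 of Eb major is Bb.
Bb up to Gb: letters B→G make it a sixth; 8 semitones makes it minor.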